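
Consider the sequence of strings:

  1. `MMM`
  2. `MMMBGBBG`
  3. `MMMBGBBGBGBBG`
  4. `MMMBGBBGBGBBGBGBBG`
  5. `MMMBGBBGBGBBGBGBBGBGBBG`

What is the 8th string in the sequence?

MMMBGBBGBGBBGBGBBGBGBBGBGBBGBGBBGBGBBG

Every step adds BGBBG to the end: s(k+1) = s(k)·BGBBG.
From MMMBGBBGBGBBGBGBBGBGBBG, 3 further steps: MMMBGBBGBGBBGBGBBGBGBBG → MMMBGBBGBGBBGBGBBGBGBBGBGBBG → MMMBGBBGBGBBGBGBBGBGBBGBGBBGBGBBG → (answer).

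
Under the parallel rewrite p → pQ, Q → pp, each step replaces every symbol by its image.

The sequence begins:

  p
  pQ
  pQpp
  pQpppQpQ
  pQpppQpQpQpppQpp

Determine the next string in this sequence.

φ(pQpppQpQpQpppQpp) expands symbol-by-symbol to pQ pp pQ pQ pQ pp pQ pp pQ pp pQ pQ pQ pp pQ pQ; joining the 16 pieces gives the next term.

pQpppQpQpQpppQpppQpppQpQpQpppQpQ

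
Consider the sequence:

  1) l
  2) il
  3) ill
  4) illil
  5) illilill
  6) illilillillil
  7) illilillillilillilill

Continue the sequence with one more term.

illilillillilillilillillilillillil

This is a Fibonacci-style word recurrence s(k) = s(k−1)·s(k−2): e.g. il·l = ill.
Continuing: illilillillilillilill · illilillillil gives term 8.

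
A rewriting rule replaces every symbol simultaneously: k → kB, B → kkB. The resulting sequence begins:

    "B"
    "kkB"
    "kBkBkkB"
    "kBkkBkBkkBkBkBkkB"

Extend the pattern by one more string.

kBkkBkBkBkkBkBkkBkBkBkkBkBkkBkBkkBkBkBkkB

φ(kBkkBkBkkBkBkBkkB) expands symbol-by-symbol to kB kkB kB kB kkB kB kkB kB kB kkB kB kkB kB kkB kB kB kkB; joining the 17 pieces gives the next term.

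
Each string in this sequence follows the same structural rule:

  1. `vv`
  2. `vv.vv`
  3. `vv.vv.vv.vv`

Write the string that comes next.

vv.vv.vv.vv.vv.vv.vv.vv

Each string is two copies of the previous one joined by '.'.
So the next term is two copies of vv.vv.vv.vv with '.' between the halves.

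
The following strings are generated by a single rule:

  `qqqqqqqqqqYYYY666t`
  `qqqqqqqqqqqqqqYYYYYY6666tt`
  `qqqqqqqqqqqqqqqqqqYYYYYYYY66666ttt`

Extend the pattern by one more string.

qqqqqqqqqqqqqqqqqqqqqqYYYYYYYYYY666666tttt

Each string has the form q^{4n-2} Y^{2n-2} 6^{n} t^{n-2}, where the shown terms are n = 3, 4, 5.
For the next term, n = 6, so the run lengths are 22, 10, 6, 4.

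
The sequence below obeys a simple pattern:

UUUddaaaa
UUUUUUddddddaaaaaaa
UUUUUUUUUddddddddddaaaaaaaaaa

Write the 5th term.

UUUUUUUUUUUUUUUddddddddddddddddddaaaaaaaaaaaaaaaa

The n-th term is 3n U's then 4n-2 d's then 3n+1 a's (n = 1, 2, …).
For term 5, n = 5, so the run lengths are 15, 18, 16.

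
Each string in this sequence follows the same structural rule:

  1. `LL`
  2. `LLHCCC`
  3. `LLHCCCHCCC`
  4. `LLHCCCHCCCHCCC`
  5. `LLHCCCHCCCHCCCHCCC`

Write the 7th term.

The strings grow by a fixed suffix HCCC each time.
From LLHCCCHCCCHCCCHCCC, 2 further steps: LLHCCCHCCCHCCCHCCC → LLHCCCHCCCHCCCHCCCHCCC → (answer).

LLHCCCHCCCHCCCHCCCHCCCHCCC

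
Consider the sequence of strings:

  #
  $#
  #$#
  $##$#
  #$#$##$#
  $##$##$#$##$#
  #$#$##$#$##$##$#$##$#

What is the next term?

$##$##$#$##$##$#$##$#$##$##$#$##$#

This is a Fibonacci-style word recurrence s(k) = s(k−2)·s(k−1): e.g. #·$# = #$#.
Continuing: $##$##$#$##$# · #$#$##$#$##$##$#$##$# gives term 8.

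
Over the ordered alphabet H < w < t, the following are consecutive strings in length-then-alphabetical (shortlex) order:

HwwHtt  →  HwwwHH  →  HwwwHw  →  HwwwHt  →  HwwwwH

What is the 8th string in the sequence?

Advancing 3 positions from HwwwwH through HwwwwH → Hwwwww → Hwwwwt reaches term 8.

HwwwtH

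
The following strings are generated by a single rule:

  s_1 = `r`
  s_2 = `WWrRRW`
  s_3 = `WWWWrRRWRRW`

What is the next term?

s(k+1) = WW·s(k)·RRW, so each term gains WW as a prefix and RRW as a suffix.
Applying this once more to WWWWrRRWRRW:

WWWWWWrRRWRRWRRW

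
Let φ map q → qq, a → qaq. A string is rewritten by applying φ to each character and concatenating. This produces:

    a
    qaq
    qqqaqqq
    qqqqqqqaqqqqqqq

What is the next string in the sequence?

φ(qqqqqqqaqqqqqqq) expands symbol-by-symbol to qq qq qq qq qq qq qq qaq qq qq qq qq qq qq qq; joining the 15 pieces gives the next term.

qqqqqqqqqqqqqqqaqqqqqqqqqqqqqqq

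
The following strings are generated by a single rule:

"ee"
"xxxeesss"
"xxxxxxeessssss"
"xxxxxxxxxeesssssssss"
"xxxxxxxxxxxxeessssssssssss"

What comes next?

xxxxxxxxxxxxxxxeesssssssssssssss

Each term wraps the previous one in xxx on the left and sss on the right.
One more step from xxxxxxxxxxxxeessssssssssss gives the answer.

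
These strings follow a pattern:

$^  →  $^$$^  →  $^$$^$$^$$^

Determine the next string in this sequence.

Every step duplicates the string with '$' between the halves.
Doubling $^$$^$$^$$^ with '$' between the halves:

$^$$^$$^$$^$$^$$^$$^$$^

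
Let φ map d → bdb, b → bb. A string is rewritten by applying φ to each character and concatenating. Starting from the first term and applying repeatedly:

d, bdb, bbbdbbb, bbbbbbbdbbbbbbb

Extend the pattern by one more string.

Applying the rule to each of the 15 symbols of bbbbbbbdbbbbbbb gives the pieces bb bb bb bb bb bb bb bdb bb bb bb bb bb bb bb, which concatenate to the answer.

bbbbbbbbbbbbbbbdbbbbbbbbbbbbbbb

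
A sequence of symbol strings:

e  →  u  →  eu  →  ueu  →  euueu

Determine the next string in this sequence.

ueueuueu

From term 3 onward, concatenate the second-to-last term with the last: e·u = eu, u·eu = ueu, …
Continuing: ueu · euueu gives term 6.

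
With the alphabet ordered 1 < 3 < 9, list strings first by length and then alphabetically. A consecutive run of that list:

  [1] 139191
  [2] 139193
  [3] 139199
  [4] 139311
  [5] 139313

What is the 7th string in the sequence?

Advancing 2 positions from 139313 through 139313 → 139319 reaches term 7.

139331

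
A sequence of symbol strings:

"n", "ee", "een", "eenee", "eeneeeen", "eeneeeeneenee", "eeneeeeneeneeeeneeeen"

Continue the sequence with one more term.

eeneeeeneeneeeeneeeeneeneeeeneenee

From term 3 onward, concatenate the last term with the second-to-last: ee·n = een, een·ee = eenee, …
Continuing: eeneeeeneeneeeeneeeen · eeneeeeneenee gives term 8.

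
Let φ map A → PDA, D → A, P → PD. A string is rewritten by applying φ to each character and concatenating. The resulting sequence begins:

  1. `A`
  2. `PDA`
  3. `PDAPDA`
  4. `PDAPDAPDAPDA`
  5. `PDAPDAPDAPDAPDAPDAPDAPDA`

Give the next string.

PDAPDAPDAPDAPDAPDAPDAPDAPDAPDAPDAPDAPDAPDAPDAPDA

Applying the rule to each of the 24 symbols of PDAPDAPDAPDAPDAPDAPDAPDA gives the pieces PD A PDA PD A PDA PD A PDA PD A PDA PD A PDA PD A PDA PD A PDA PD A PDA, which concatenate to the answer.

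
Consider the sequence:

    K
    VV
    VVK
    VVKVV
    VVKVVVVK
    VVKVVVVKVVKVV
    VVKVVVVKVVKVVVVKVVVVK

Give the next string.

From term 3 onward, concatenate the last term with the second-to-last: VV·K = VVK, VVK·VV = VVKVV, …
Continuing: VVKVVVVKVVKVVVVKVVVVK · VVKVVVVKVVKVV gives term 8.

VVKVVVVKVVKVVVVKVVVVKVVKVVVVKVVKVV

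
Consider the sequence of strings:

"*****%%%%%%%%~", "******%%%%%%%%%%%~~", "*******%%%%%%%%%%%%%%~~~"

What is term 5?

Reading off run lengths: * runs 5, 6, 7; % runs 8, 11, 14; ~ runs 1, 2, 3 — each is linear in n, where the shown terms are n = 2, 3, 4.
At n = 6 the blocks have lengths 9, 20, 5.

*********%%%%%%%%%%%%%%%%%%%%~~~~~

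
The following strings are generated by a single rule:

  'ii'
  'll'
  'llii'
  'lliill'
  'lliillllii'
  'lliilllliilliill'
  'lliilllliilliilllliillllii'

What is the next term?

lliilllliilliilllliilllliilliilllliilliill

Each term (from the third on) is the previous term followed by the one before it: term 3 = ll·ii = llii.
The next term joins lliilllliilliilllliillllii and lliilllliilliill.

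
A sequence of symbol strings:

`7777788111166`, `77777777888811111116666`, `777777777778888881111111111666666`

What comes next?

Term n consists of 3n+2 7's, followed by 2n 8's, followed by 3n+1 1's, followed by 2n 6's (n = 1, 2, …).
For the next term, n = 4, so the run lengths are 14, 8, 13, 8.

7777777777777788888888111111111111166666666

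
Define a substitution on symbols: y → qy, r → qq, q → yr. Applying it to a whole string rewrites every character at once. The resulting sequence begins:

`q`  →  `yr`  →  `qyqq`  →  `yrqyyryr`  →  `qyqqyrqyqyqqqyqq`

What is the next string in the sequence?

φ(qyqqyrqyqyqqqyqq) expands symbol-by-symbol to yr qy yr yr qy qq yr qy yr qy yr yr yr qy yr yr; joining the 16 pieces gives the next term.

yrqyyryrqyqqyrqyyrqyyryryrqyyryr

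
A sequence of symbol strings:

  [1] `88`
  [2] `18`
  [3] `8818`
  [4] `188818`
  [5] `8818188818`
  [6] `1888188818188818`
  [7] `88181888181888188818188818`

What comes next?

188818881818881888181888181888188818188818

From term 3 onward, concatenate the second-to-last term with the last: 88·18 = 8818, 18·8818 = 188818, …
So term 8 is 1888188818188818·88181888181888188818188818.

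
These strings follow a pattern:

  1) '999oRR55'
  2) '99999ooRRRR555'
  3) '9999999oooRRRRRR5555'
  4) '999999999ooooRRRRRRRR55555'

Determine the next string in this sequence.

Reading off run lengths: 9 runs 3, 5, 7, 9; o runs 1, 2, 3, 4; R runs 2, 4, 6, 8; 5 runs 2, 3, 4, 5 — each is linear in n (n = 1, 2, …).
Setting n = 5 gives 11, 5, 10, 6 characters in each block.

99999999999oooooRRRRRRRRRR555555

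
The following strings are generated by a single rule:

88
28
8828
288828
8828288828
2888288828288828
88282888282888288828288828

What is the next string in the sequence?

This is a Fibonacci-style word recurrence s(k) = s(k−2)·s(k−1): e.g. 88·28 = 8828.
Continuing: 2888288828288828 · 88282888282888288828288828 gives term 8.

288828882828882888282888282888288828288828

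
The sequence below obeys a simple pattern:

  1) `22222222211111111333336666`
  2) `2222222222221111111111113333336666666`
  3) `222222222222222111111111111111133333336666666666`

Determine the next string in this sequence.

Reading off run lengths: 2 runs 9, 12, 15; 1 runs 8, 12, 16; 3 runs 5, 6, 7; 6 runs 4, 7, 10 — each is linear in n, where the shown terms are n = 2, 3, 4.
For the next term, n = 5, so the run lengths are 18, 20, 8, 13.

22222222222222222211111111111111111111333333336666666666666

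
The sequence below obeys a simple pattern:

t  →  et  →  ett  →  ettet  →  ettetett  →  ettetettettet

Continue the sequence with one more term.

ettetettettetettetett

This is a Fibonacci-style word recurrence s(k) = s(k−1)·s(k−2): e.g. et·t = ett.
So term 7 is ettetettettet·ettetett.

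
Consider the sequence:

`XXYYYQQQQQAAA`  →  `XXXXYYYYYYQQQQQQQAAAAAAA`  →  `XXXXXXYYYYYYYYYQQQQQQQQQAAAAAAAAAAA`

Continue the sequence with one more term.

Reading off run lengths: X runs 2, 4, 6; Y runs 3, 6, 9; Q runs 5, 7, 9; A runs 3, 7, 11 — each is linear in n (n = 1, 2, …).
For the next term, n = 4, so the run lengths are 8, 12, 11, 15.

XXXXXXXXYYYYYYYYYYYYQQQQQQQQQQQAAAAAAAAAAAAAAA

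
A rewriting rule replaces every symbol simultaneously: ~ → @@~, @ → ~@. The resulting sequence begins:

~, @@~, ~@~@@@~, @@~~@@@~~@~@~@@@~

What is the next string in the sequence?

φ(@@~~@@@~~@~@~@@@~) expands symbol-by-symbol to ~@ ~@ @@~ @@~ ~@ ~@ ~@ @@~ @@~ ~@ @@~ ~@ @@~ ~@ ~@ ~@ @@~; joining the 17 pieces gives the next term.

~@~@@@~@@~~@~@~@@@~@@~~@@@~~@@@~~@~@~@@@~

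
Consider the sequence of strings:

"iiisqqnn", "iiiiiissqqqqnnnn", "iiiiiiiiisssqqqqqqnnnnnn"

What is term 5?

Each string has the form i^{3n} s^{n} q^{2n} n^{2n} (n = 1, 2, …).
Setting n = 5 gives 15, 5, 10, 10 characters in each block.

iiiiiiiiiiiiiiisssssqqqqqqqqqqnnnnnnnnnn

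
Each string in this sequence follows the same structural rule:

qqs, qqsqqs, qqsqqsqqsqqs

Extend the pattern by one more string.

Each string is two copies of the previous one concatenated.
Doubling qqsqqsqqsqqs:

qqsqqsqqsqqsqqsqqsqqsqqs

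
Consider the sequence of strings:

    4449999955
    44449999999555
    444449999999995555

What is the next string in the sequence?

The n-th term is n 4's then 2n-1 9's then n-1 5's, where the shown terms are n = 3, 4, 5.
For the next term, n = 6, so the run lengths are 6, 11, 5.

4444449999999999955555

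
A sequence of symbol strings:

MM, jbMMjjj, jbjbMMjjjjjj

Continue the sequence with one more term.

Every step adds jb to the front and jjj to the end of the previous string.
One more step from jbjbMMjjjjjj gives the answer.

jbjbjbMMjjjjjjjjj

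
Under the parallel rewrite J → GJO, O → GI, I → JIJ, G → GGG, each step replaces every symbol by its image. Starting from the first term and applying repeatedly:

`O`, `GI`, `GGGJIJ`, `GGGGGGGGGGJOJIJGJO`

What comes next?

GGGGGGGGGGGGGGGGGGGGGGGGGGGGGGGJOGIGJOJIJGJOGGGGJOGI

Replace each of the 18 characters of GGGGGGGGGGJOJIJGJO in place — GGG GGG GGG GGG GGG GGG GGG GGG GGG GGG GJO GI GJO JIJ GJO GGG GJO GI — and concatenate.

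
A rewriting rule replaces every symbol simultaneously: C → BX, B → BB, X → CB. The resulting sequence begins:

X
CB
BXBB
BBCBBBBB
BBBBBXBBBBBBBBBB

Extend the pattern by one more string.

BBBBBBBBBBCBBBBBBBBBBBBBBBBBBBBB

Replace each of the 16 characters of BBBBBXBBBBBBBBBB in place — BB BB BB BB BB CB BB BB BB BB BB BB BB BB BB BB — and concatenate.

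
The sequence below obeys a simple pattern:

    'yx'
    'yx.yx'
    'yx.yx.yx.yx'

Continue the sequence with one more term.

Each string is two copies of the previous one joined by '.'.
Doubling yx.yx.yx.yx with '.' between the halves:

yx.yx.yx.yx.yx.yx.yx.yx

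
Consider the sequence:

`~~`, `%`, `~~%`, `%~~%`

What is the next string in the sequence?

~~%%~~%

From term 3 onward, concatenate the second-to-last term with the last: ~~·% = ~~%, %·~~% = %~~%, …
So term 5 is ~~%·%~~%.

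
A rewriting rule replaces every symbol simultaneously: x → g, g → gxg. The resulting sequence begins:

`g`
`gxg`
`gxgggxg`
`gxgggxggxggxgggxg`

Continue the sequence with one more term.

Rewriting the 17 symbols of gxgggxggxggxgggxg one by one yields gxg g gxg gxg gxg g gxg gxg g gxg gxg g gxg gxg gxg g gxg; concatenated:

gxgggxggxggxgggxggxgggxggxgggxggxggxgggxg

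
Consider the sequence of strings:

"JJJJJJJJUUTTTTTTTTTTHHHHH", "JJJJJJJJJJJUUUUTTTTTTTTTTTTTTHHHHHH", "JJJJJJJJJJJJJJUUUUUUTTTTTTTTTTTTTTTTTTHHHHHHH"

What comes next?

The n-th term is 3n+2 J's then 2n-2 U's then 4n+2 T's then n+3 H's, where the shown terms are n = 2, 3, 4.
At n = 5 the blocks have lengths 17, 8, 22, 8.

JJJJJJJJJJJJJJJJJUUUUUUUUTTTTTTTTTTTTTTTTTTTTTTHHHHHHHH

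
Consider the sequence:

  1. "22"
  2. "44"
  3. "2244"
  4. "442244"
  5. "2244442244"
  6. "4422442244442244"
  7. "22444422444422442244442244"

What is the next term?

442244224444224422444422444422442244442244

Each term (from the third on) is the two preceding terms concatenated in order: term 3 = 22·44 = 2244.
Continuing: 4422442244442244 · 22444422444422442244442244 gives term 8.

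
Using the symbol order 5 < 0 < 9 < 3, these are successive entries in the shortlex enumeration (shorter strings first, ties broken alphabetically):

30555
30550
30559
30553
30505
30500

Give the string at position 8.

30503

Stepping forward 2 times from 30500: 30500 → 30509, then the target.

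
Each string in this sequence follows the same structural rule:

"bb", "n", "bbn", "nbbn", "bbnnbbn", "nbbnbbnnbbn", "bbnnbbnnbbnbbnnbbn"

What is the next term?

nbbnbbnnbbnbbnnbbnnbbnbbnnbbn

This is a Fibonacci-style word recurrence s(k) = s(k−2)·s(k−1): e.g. bb·n = bbn.
So term 8 is nbbnbbnnbbn·bbnnbbnnbbnbbnnbbn.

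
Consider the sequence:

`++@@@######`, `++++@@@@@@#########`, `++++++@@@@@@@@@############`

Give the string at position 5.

Reading off run lengths: + runs 2, 4, 6; @ runs 3, 6, 9; # runs 6, 9, 12 — each is linear in n (n = 1, 2, …).
For term 5, n = 5, so the run lengths are 10, 15, 18.

++++++++++@@@@@@@@@@@@@@@##################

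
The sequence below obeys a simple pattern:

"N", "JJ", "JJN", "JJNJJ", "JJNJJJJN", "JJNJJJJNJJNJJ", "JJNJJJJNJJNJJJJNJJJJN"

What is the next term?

JJNJJJJNJJNJJJJNJJJJNJJNJJJJNJJNJJ

From term 3 onward, concatenate the last term with the second-to-last: JJ·N = JJN, JJN·JJ = JJNJJ, …
The next term joins JJNJJJJNJJNJJJJNJJJJN and JJNJJJJNJJNJJ.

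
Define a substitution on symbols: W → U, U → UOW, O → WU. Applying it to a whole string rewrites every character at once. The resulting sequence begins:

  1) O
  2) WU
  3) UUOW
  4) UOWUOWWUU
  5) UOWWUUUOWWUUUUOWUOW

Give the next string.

φ(UOWWUUUOWWUUUUOWUOW) expands symbol-by-symbol to UOW WU U U UOW UOW UOW WU U U UOW UOW UOW UOW WU U UOW WU U; joining the 19 pieces gives the next term.

UOWWUUUUOWUOWUOWWUUUUOWUOWUOWUOWWUUUOWWUU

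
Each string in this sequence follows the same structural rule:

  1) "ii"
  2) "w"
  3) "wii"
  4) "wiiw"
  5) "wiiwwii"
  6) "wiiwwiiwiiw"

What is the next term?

This is a Fibonacci-style word recurrence s(k) = s(k−1)·s(k−2): e.g. w·ii = wii.
Continuing: wiiwwiiwiiw · wiiwwii gives term 7.

wiiwwiiwiiwwiiwwii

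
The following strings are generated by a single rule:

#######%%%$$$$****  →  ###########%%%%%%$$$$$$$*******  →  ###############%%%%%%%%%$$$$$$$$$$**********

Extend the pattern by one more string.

###################%%%%%%%%%%%%$$$$$$$$$$$$$*************

Reading off run lengths: # runs 7, 11, 15; % runs 3, 6, 9; $ runs 4, 7, 10; * runs 4, 7, 10 — each is linear in n (n = 1, 2, …).
At n = 4 the blocks have lengths 19, 12, 13, 13.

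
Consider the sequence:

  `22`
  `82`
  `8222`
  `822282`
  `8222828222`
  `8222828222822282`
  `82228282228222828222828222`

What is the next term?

822282822282228282228282228222828222822282

Each term (from the third on) is the previous term followed by the one before it: term 3 = 82·22 = 8222.
Continuing: 82228282228222828222828222 · 8222828222822282 gives term 8.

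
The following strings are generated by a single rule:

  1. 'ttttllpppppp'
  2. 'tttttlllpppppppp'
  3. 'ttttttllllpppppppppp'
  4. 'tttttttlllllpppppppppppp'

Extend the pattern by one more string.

The n-th term is n+1 t's then n-1 l's then 2n p's, where the shown terms are n = 3, 4, 5, 6.
For the next term, n = 7, so the run lengths are 8, 6, 14.

ttttttttllllllpppppppppppppp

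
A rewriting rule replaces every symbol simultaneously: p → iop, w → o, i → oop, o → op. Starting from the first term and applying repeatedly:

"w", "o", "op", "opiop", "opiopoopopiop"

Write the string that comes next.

Rewriting the 13 symbols of opiopoopopiop one by one yields op iop oop op iop op op iop op iop oop op iop; concatenated:

opiopoopopiopopopiopopiopoopopiop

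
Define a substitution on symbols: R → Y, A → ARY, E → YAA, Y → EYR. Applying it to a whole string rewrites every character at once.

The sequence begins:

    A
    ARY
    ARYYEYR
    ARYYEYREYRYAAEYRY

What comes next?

ARYYEYREYRYAAEYRYYAAEYRYEYRARYARYYAAEYRYEYR

Applying the rule to each of the 17 symbols of ARYYEYREYRYAAEYRY gives the pieces ARY Y EYR EYR YAA EYR Y YAA EYR Y EYR ARY ARY YAA EYR Y EYR, which concatenate to the answer.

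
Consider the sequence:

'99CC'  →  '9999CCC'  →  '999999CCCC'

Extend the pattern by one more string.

99999999CCCCC

Term n consists of 2n 9's, followed by n+1 C's (n = 1, 2, …).
For the next term, n = 4, so the run lengths are 8, 5.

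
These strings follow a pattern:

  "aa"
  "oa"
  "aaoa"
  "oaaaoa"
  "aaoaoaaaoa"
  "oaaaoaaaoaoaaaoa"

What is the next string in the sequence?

aaoaoaaaoaoaaaoaaaoaoaaaoa

Each term (from the third on) is the two preceding terms concatenated in order: term 3 = aa·oa = aaoa.
So term 7 is aaoaoaaaoa·oaaaoaaaoaoaaaoa.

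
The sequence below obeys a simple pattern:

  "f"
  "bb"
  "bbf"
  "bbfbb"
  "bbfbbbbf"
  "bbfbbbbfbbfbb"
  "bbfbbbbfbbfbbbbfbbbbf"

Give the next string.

bbfbbbbfbbfbbbbfbbbbfbbfbbbbfbbfbb

Each term (from the third on) is the previous term followed by the one before it: term 3 = bb·f = bbf.
The next term joins bbfbbbbfbbfbbbbfbbbbf and bbfbbbbfbbfbb.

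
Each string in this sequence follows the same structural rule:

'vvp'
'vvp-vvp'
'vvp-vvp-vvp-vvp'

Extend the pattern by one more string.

vvp-vvp-vvp-vvp-vvp-vvp-vvp-vvp

s(k+1) = s(k)·-·s(k) — each term doubles the last with '-' between the halves.
So the next term is two copies of vvp-vvp-vvp-vvp with '-' between the halves.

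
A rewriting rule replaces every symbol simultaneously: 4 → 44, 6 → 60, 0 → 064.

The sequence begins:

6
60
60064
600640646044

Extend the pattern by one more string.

6006406460440646044600644444

Expanding 600640646044: 6→60, 0→064, 0→064, 6→60, 4→44, 0→064, 6→60, 4→44, 6→60, 0→064, 4→44, 4→44. Concatenated: 60 064 064 60 44 064 60 44 60 064 44 44.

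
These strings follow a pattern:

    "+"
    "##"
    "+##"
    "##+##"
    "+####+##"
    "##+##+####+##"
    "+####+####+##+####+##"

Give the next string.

##+##+####+##+####+####+##+####+##

From term 3 onward, concatenate the second-to-last term with the last: +·## = +##, ##·+## = ##+##, …
Continuing: ##+##+####+## · +####+####+##+####+## gives term 8.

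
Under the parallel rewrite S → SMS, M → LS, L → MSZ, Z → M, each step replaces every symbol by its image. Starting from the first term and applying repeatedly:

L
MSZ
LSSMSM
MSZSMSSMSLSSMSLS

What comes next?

LSSMSMSMSLSSMSSMSLSSMSMSZSMSSMSLSSMSMSZSMS

φ(MSZSMSSMSLSSMSLS) expands symbol-by-symbol to LS SMS M SMS LS SMS SMS LS SMS MSZ SMS SMS LS SMS MSZ SMS; joining the 16 pieces gives the next term.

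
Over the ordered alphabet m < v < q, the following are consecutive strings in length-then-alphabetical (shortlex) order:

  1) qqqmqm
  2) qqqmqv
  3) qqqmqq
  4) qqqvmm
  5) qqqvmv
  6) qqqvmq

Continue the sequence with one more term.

Treat qqqvmq as a base-3 numeral over the given alphabet and add one, carrying through any trailing q's.

qqqvvm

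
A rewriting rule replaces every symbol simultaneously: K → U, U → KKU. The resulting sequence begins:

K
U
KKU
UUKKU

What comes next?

KKUKKUUUKKU

Rewriting each symbol of UUKKU: U→KKU, U→KKU, K→U, K→U, U→KKU, which concatenates to KKU KKU U U KKU.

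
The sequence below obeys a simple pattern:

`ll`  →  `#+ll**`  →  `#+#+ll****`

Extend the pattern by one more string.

Every step adds #+ to the front and ** to the end of the previous string.
Applying this once more to #+#+ll****:

#+#+#+ll******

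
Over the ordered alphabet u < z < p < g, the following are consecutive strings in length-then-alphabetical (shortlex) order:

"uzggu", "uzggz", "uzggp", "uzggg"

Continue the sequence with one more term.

Find the rightmost character of uzggg below g, bump it to the next letter, and reset everything to its right to u.

upuuu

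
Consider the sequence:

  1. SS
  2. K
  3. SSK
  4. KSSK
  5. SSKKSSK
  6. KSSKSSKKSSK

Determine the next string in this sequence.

SSKKSSKKSSKSSKKSSK

This is a Fibonacci-style word recurrence s(k) = s(k−2)·s(k−1): e.g. SS·K = SSK.
Continuing: SSKKSSK · KSSKSSKKSSK gives term 7.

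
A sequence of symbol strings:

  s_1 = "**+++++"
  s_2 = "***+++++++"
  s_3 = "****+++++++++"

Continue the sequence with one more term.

*****+++++++++++

The n-th term is n *'s then 2n+1 +'s, where the shown terms are n = 2, 3, 4.
For the next term, n = 5, so the run lengths are 5, 11.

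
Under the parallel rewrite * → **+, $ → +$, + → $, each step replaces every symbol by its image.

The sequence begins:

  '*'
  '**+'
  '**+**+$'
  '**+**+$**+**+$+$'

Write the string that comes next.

Replace each of the 16 characters of **+**+$**+**+$+$ in place — **+ **+ $ **+ **+ $ +$ **+ **+ $ **+ **+ $ +$ $ +$ — and concatenate.

**+**+$**+**+$+$**+**+$**+**+$+$$+$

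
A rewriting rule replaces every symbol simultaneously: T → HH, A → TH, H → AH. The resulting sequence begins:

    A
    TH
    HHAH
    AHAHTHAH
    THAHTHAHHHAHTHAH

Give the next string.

Applying the rule to each of the 16 symbols of THAHTHAHHHAHTHAH gives the pieces HH AH TH AH HH AH TH AH AH AH TH AH HH AH TH AH, which concatenate to the answer.

HHAHTHAHHHAHTHAHAHAHTHAHHHAHTHAH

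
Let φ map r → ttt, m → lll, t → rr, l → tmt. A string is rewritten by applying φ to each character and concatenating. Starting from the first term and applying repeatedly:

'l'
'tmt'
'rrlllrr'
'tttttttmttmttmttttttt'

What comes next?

rrrrrrrrrrrrrrlllrrrrlllrrrrlllrrrrrrrrrrrrrr

Replace each of the 21 characters of tttttttmttmttmttttttt in place — rr rr rr rr rr rr rr lll rr rr lll rr rr lll rr rr rr rr rr rr rr — and concatenate.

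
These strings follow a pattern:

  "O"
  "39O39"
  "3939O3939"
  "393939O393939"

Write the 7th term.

Every step adds 39 to the front and 39 to the end of the previous string.
From 393939O393939, 3 further steps: 393939O393939 → 39393939O39393939 → 3939393939O3939393939 → (answer).

393939393939O393939393939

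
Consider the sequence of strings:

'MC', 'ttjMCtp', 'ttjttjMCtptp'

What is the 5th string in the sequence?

s(k+1) = ttj·s(k)·tp, so each term gains ttj as a prefix and tp as a suffix.
From ttjttjMCtptp, 2 further steps: ttjttjMCtptp → ttjttjttjMCtptptp → (answer).

ttjttjttjttjMCtptptptp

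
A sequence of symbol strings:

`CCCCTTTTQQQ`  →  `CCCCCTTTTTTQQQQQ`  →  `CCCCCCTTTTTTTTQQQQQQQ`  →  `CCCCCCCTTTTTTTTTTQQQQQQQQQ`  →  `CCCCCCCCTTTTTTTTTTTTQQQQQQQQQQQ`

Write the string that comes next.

Reading off run lengths: C runs 4, 5, 6, 7, 8; T runs 4, 6, 8, 10, 12; Q runs 3, 5, 7, 9, 11 — each is linear in n, where the shown terms are n = 2, 3, 4, 5, 6.
Setting n = 7 gives 9, 14, 13 characters in each block.

CCCCCCCCCTTTTTTTTTTTTTTQQQQQQQQQQQQQ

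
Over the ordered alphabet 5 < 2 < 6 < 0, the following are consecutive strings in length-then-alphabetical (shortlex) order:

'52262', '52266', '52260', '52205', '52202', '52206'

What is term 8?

52655

Stepping forward 2 times from 52206: 52206 → 52200, then the target.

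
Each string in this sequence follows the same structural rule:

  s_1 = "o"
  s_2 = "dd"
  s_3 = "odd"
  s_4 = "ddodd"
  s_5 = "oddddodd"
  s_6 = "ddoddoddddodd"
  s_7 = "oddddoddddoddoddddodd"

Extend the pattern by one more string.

Each term (from the third on) is the two preceding terms concatenated in order: term 3 = o·dd = odd.
The next term joins ddoddoddddodd and oddddoddddoddoddddodd.

ddoddoddddoddoddddoddddoddoddddodd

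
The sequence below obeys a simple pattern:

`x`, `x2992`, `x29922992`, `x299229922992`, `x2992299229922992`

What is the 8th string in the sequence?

Each term is the previous one with 2992 appended.
From x2992299229922992, 3 further steps: x2992299229922992 → x29922992299229922992 → x299229922992299229922992 → (answer).

x2992299229922992299229922992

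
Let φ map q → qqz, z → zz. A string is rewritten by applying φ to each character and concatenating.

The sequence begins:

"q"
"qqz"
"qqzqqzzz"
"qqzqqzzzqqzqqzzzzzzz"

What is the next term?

qqzqqzzzqqzqqzzzzzzzqqzqqzzzqqzqqzzzzzzzzzzzzzzz

φ(qqzqqzzzqqzqqzzzzzzz) expands symbol-by-symbol to qqz qqz zz qqz qqz zz zz zz qqz qqz zz qqz qqz zz zz zz zz zz zz zz; joining the 20 pieces gives the next term.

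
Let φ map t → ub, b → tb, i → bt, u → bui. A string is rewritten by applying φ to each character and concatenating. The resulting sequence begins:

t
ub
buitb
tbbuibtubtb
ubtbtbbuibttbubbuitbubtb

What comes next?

φ(ubtbtbbuibttbubbuitbubtb) expands symbol-by-symbol to bui tb ub tb ub tb tb bui bt tb ub ub tb bui tb tb bui bt ub tb bui tb ub tb; joining the 24 pieces gives the next term.

buitbubtbubtbtbbuibttbububtbbuitbtbbuibtubtbbuitbubtb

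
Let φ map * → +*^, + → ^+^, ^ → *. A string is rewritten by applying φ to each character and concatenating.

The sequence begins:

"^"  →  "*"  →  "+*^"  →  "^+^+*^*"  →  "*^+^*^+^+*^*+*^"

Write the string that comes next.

Applying the rule to each of the 15 symbols of *^+^*^+^+*^*+*^ gives the pieces +*^ * ^+^ * +*^ * ^+^ * ^+^ +*^ * +*^ ^+^ +*^ *, which concatenate to the answer.

+*^*^+^*+*^*^+^*^+^+*^*+*^^+^+*^*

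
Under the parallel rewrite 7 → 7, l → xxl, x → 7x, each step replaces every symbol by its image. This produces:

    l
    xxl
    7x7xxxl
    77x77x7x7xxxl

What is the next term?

Applying the rule to each of the 13 symbols of 77x77x7x7xxxl gives the pieces 7 7 7x 7 7 7x 7 7x 7 7x 7x 7x xxl, which concatenate to the answer.

777x777x77x77x7x7xxxl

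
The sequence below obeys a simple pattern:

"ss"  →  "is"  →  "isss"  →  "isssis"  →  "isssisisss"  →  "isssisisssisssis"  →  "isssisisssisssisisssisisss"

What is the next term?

isssisisssisssisisssisisssisssisisssisssis

This is a Fibonacci-style word recurrence s(k) = s(k−1)·s(k−2): e.g. is·ss = isss.
Continuing: isssisisssisssisisssisisss · isssisisssisssis gives term 8.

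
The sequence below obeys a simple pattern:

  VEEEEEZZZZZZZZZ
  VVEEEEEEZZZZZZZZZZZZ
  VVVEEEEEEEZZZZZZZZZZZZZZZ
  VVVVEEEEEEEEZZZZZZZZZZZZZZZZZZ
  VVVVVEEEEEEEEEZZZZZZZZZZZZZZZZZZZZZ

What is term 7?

The n-th term is n-2 V's then n+2 E's then 3n Z's, where the shown terms are n = 3, 4, 5, 6, 7.
For term 7, n = 9, so the run lengths are 7, 11, 27.

VVVVVVVEEEEEEEEEEEZZZZZZZZZZZZZZZZZZZZZZZZZZZ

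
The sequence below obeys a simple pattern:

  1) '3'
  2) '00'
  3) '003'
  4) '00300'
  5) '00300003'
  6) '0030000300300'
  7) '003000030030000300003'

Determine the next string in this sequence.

0030000300300003000030030000300300

From term 3 onward, concatenate the last term with the second-to-last: 00·3 = 003, 003·00 = 00300, …
The next term joins 003000030030000300003 and 0030000300300.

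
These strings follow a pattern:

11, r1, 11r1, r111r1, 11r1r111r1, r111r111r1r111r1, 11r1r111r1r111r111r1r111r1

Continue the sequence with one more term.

Each term (from the third on) is the two preceding terms concatenated in order: term 3 = 11·r1 = 11r1.
The next term joins r111r111r1r111r1 and 11r1r111r1r111r111r1r111r1.

r111r111r1r111r111r1r111r1r111r111r1r111r1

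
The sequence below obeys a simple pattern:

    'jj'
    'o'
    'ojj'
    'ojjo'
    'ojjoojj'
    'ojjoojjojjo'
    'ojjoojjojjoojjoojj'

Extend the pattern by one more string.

This is a Fibonacci-style word recurrence s(k) = s(k−1)·s(k−2): e.g. o·jj = ojj.
So term 8 is ojjoojjojjoojjoojj·ojjoojjojjo.

ojjoojjojjoojjoojjojjoojjojjo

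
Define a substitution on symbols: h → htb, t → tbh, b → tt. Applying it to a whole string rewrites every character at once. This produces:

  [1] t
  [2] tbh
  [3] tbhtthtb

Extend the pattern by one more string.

Apply φ to tbhtthtb symbol by symbol: t→tbh, b→tt, h→htb, t→tbh, t→tbh, h→htb, t→tbh, b→tt; joined: tbh tt htb tbh tbh htb tbh tt.

tbhtthtbtbhtbhhtbtbhtt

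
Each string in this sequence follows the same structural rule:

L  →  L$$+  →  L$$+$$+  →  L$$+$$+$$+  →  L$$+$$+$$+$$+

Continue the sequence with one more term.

Each term is the previous one with $$+ appended.
So the next term is L$$+$$+$$+$$+·$$+.

L$$+$$+$$+$$+$$+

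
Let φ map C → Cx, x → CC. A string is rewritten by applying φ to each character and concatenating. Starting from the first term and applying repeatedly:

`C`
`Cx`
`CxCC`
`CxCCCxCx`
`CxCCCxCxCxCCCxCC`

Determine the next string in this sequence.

φ(CxCCCxCxCxCCCxCC) expands symbol-by-symbol to Cx CC Cx Cx Cx CC Cx CC Cx CC Cx Cx Cx CC Cx Cx; joining the 16 pieces gives the next term.

CxCCCxCxCxCCCxCCCxCCCxCxCxCCCxCx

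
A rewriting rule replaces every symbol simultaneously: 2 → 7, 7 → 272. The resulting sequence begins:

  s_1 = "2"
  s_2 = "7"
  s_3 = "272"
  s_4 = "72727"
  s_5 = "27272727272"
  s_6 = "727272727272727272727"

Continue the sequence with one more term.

2727272727272727272727272727272727272727272

Replace each of the 21 characters of 727272727272727272727 in place — 272 7 272 7 272 7 272 7 272 7 272 7 272 7 272 7 272 7 272 7 272 — and concatenate.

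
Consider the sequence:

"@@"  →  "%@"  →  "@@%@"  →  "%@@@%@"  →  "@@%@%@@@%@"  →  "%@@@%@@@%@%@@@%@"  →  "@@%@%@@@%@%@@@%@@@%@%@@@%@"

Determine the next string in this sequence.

From term 3 onward, concatenate the second-to-last term with the last: @@·%@ = @@%@, %@·@@%@ = %@@@%@, …
Continuing: %@@@%@@@%@%@@@%@ · @@%@%@@@%@%@@@%@@@%@%@@@%@ gives term 8.

%@@@%@@@%@%@@@%@@@%@%@@@%@%@@@%@@@%@%@@@%@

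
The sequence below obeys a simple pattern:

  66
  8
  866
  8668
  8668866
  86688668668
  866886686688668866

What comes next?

86688668668866886686688668668

From term 3 onward, concatenate the last term with the second-to-last: 8·66 = 866, 866·8 = 8668, …
So term 8 is 866886686688668866·86688668668.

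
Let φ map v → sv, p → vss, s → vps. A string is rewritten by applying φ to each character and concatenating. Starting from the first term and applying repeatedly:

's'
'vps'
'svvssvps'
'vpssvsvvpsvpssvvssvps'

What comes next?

φ(vpssvsvvpsvpssvvssvps) expands symbol-by-symbol to sv vss vps vps sv vps sv sv vss vps sv vss vps vps sv sv vps vps sv vss vps; joining the 21 pieces gives the next term.

svvssvpsvpssvvpssvsvvssvpssvvssvpsvpssvsvvpsvpssvvssvps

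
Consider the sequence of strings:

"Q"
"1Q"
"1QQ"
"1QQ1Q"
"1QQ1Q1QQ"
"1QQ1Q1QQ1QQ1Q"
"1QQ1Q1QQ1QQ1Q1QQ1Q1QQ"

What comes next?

1QQ1Q1QQ1QQ1Q1QQ1Q1QQ1QQ1Q1QQ1QQ1Q

This is a Fibonacci-style word recurrence s(k) = s(k−1)·s(k−2): e.g. 1Q·Q = 1QQ.
The next term joins 1QQ1Q1QQ1QQ1Q1QQ1Q1QQ and 1QQ1Q1QQ1QQ1Q.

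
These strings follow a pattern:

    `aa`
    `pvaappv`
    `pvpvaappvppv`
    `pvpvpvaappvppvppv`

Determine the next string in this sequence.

s(k+1) = pv·s(k)·ppv, so each term gains pv as a prefix and ppv as a suffix.
Applying this once more to pvpvpvaappvppvppv:

pvpvpvpvaappvppvppvppv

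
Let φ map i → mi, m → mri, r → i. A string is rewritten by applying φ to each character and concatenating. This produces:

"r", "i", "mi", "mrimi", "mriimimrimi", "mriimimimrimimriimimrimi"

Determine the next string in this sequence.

φ(mriimimimrimimriimimrimi) expands symbol-by-symbol to mri i mi mi mri mi mri mi mri i mi mri mi mri i mi mi mri mi mri i mi mri mi; joining the 24 pieces gives the next term.

mriimimimrimimrimimriimimrimimriimimimrimimriimimrimi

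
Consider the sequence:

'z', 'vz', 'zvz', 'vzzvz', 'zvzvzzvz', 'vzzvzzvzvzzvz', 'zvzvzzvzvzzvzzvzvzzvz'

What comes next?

vzzvzzvzvzzvzzvzvzzvzvzzvzzvzvzzvz

This is a Fibonacci-style word recurrence s(k) = s(k−2)·s(k−1): e.g. z·vz = zvz.
Continuing: vzzvzzvzvzzvz · zvzvzzvzvzzvzzvzvzzvz gives term 8.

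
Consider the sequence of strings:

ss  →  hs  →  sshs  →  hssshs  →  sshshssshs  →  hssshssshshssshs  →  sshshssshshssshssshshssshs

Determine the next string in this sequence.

From term 3 onward, concatenate the second-to-last term with the last: ss·hs = sshs, hs·sshs = hssshs, …
The next term joins hssshssshshssshs and sshshssshshssshssshshssshs.

hssshssshshssshssshshssshshssshssshshssshs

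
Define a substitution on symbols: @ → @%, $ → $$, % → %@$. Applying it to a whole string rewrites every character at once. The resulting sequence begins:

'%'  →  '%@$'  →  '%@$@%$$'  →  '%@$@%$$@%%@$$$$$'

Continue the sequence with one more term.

Rewriting the 16 symbols of %@$@%$$@%%@$$$$$ one by one yields %@$ @% $$ @% %@$ $$ $$ @% %@$ %@$ @% $$ $$ $$ $$ $$; concatenated:

%@$@%$$@%%@$$$$$@%%@$%@$@%$$$$$$$$$$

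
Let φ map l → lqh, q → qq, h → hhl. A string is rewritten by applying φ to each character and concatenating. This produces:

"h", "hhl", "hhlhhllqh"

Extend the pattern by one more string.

Apply φ to hhlhhllqh symbol by symbol: h→hhl, h→hhl, l→lqh, h→hhl, h→hhl, l→lqh, l→lqh, q→qq, h→hhl; joined: hhl hhl lqh hhl hhl lqh lqh qq hhl.

hhlhhllqhhhlhhllqhlqhqqhhl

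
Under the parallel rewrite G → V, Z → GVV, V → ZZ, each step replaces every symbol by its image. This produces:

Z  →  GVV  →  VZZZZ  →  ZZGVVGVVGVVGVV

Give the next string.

Rewriting the 14 symbols of ZZGVVGVVGVVGVV one by one yields GVV GVV V ZZ ZZ V ZZ ZZ V ZZ ZZ V ZZ ZZ; concatenated:

GVVGVVVZZZZVZZZZVZZZZVZZZZ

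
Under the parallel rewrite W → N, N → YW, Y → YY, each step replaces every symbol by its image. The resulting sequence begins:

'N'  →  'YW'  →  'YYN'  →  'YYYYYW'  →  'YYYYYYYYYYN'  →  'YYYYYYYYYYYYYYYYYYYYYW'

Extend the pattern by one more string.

YYYYYYYYYYYYYYYYYYYYYYYYYYYYYYYYYYYYYYYYYYN

Applying the rule to each of the 22 symbols of YYYYYYYYYYYYYYYYYYYYYW gives the pieces YY YY YY YY YY YY YY YY YY YY YY YY YY YY YY YY YY YY YY YY YY N, which concatenate to the answer.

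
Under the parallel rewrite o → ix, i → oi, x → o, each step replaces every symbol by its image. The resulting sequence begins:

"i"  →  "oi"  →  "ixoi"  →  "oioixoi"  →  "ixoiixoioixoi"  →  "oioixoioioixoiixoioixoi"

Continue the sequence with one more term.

φ(oioixoioioixoiixoioixoi) expands symbol-by-symbol to ix oi ix oi o ix oi ix oi ix oi o ix oi oi o ix oi ix oi o ix oi; joining the 23 pieces gives the next term.

ixoiixoioixoiixoiixoioixoioioixoiixoioixoi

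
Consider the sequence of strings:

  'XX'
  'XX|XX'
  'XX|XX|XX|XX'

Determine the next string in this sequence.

XX|XX|XX|XX|XX|XX|XX|XX

Every step duplicates the string with '|' between the halves.
So the next term is two copies of XX|XX|XX|XX with '|' between the halves.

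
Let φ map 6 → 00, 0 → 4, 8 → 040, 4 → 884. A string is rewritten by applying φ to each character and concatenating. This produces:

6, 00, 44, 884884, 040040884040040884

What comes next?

48844488440400408844884448844040040884

Replace each of the 18 characters of 040040884040040884 in place — 4 884 4 4 884 4 040 040 884 4 884 4 4 884 4 040 040 884 — and concatenate.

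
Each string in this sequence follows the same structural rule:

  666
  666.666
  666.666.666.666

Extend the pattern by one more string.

Every step duplicates the string with '.' between the halves.
Doubling 666.666.666.666 with '.' between the halves:

666.666.666.666.666.666.666.666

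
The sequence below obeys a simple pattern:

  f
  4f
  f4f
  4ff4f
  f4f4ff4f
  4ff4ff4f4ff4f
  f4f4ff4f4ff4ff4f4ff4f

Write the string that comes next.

Each term (from the third on) is the two preceding terms concatenated in order: term 3 = f·4f = f4f.
So term 8 is 4ff4ff4f4ff4f·f4f4ff4f4ff4ff4f4ff4f.

4ff4ff4f4ff4ff4f4ff4f4ff4ff4f4ff4f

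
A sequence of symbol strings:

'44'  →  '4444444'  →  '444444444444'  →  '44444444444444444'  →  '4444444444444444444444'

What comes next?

444444444444444444444444444

Every step adds 44444 to the end: s(k+1) = s(k)·44444.
So the next term is 4444444444444444444444·44444.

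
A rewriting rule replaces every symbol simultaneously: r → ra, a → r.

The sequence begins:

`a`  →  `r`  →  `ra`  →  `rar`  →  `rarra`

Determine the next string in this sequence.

rarrarar

Expanding rarra: r→ra, a→r, r→ra, r→ra, a→r. Concatenated: ra r ra ra r.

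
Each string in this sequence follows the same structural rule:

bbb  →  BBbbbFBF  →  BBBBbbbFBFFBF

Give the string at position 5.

Every step adds BB to the front and FBF to the end of the previous string.
From BBBBbbbFBFFBF, 2 further steps: BBBBbbbFBFFBF → BBBBBBbbbFBFFBFFBF → (answer).

BBBBBBBBbbbFBFFBFFBFFBF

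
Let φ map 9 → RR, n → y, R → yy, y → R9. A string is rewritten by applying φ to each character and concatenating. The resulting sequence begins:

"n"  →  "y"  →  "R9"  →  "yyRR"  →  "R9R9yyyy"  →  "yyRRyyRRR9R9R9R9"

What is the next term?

Rewriting the 16 symbols of yyRRyyRRR9R9R9R9 one by one yields R9 R9 yy yy R9 R9 yy yy yy RR yy RR yy RR yy RR; concatenated:

R9R9yyyyR9R9yyyyyyRRyyRRyyRRyyRR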